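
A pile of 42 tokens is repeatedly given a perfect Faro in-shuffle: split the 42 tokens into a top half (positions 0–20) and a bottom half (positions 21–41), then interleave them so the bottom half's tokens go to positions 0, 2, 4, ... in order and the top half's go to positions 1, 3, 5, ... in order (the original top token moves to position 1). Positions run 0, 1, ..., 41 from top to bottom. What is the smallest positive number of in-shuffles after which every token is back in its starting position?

The in-shuffle permutes the 42 positions with cycle lengths [14, 14, 14].
Every token is home exactly when every cycle has completed a whole number of laps, i.e. after lcm(14) = 14 in-shuffles.

14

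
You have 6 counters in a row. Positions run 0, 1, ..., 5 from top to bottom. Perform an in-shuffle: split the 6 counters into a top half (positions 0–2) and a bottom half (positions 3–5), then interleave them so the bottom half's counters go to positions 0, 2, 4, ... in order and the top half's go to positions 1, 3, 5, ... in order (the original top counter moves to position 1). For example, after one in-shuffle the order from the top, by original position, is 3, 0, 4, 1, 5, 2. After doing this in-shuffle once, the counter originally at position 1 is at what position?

3

Track the counter's position through each in-shuffle:
1 → 3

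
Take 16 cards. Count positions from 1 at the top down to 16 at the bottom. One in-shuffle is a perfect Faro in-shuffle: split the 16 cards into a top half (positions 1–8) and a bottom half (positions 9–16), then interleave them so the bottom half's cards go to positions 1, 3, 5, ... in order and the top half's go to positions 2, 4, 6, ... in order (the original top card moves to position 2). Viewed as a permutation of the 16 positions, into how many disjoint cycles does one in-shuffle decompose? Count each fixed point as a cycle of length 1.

Trace each unvisited position around until it returns:
(1 2 4 8 16 15 13 9) (3 6 12 7 14 11 5 10)
2 cycles in total.

2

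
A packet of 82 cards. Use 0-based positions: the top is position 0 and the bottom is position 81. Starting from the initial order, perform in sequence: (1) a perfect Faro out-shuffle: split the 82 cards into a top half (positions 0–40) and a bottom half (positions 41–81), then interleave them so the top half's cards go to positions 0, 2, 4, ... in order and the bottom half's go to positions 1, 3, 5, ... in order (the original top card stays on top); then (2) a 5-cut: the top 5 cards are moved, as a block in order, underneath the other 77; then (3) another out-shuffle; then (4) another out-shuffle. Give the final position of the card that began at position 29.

Track the card from position 29 forward through each operation:
  after op 1 (out-shuffle): 29 → 58
  after op 2 (cut 5): 58 → 53
  after op 3 (out-shuffle): 53 → 25
  after op 4 (out-shuffle): 25 → 50

50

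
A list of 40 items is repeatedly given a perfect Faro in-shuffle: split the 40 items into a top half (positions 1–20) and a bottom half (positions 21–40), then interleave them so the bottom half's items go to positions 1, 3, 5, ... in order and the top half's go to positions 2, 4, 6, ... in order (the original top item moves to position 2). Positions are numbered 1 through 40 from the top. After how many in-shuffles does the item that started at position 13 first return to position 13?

20

Follow position 13 under repeated in-shuffles:
13 → 26 → 11 → 22 → 3 → 6 → 12 → 24 → 7 → 14 → 28 → 15 → 30 → 19 → 38 → 35 → 29 → 17 → 34 → 27 → 13
It first returns after 20 in-shuffles.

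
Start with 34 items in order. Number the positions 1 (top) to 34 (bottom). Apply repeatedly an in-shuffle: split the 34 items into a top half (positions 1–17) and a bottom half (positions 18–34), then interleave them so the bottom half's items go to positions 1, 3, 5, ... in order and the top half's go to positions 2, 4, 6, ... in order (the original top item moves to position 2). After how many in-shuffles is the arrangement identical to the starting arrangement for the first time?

The in-shuffle permutes the 34 positions with cycle lengths [3, 3, 4, 12, 12].
Every item is home exactly when every cycle has completed a whole number of laps, i.e. after lcm(3, 4, 12) = 12 in-shuffles.

12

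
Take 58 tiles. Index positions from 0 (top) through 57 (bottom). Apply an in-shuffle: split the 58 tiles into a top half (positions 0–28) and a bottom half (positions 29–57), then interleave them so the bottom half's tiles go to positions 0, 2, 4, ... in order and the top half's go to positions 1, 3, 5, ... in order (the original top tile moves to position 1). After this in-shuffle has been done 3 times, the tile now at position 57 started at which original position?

21

Work backwards from position 57, undoing one in-shuffle at a time:
57 ← 28 ← 43 ← 21
So the tile now at position 57 started at position 21.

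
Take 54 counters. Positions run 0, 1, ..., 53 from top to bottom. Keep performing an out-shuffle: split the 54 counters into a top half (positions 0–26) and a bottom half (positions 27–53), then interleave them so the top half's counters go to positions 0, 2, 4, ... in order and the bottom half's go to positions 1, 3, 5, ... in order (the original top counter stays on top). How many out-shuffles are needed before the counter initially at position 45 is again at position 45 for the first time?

Follow position 45 under repeated out-shuffles:
45 → 37 → 21 → 42 → 31 → 9 → 18 → 36 → ... → 45 (length 52)
It first returns after 52 out-shuffles.

52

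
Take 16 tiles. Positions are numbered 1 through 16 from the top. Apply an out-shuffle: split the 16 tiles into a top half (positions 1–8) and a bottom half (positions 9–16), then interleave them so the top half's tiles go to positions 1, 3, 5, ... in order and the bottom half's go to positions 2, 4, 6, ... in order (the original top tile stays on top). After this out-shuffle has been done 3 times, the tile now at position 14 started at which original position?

Work backwards from position 14, undoing one out-shuffle at a time:
14 ← 15 ← 8 ← 12
So the tile now at position 14 started at position 12.

12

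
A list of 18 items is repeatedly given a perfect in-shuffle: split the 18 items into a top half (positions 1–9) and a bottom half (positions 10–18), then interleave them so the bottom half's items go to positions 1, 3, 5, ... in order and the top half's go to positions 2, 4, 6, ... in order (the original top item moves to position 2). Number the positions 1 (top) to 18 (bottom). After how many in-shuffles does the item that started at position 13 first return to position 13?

Follow position 13 under repeated in-shuffles:
13 → 7 → 14 → 9 → 18 → 17 → 15 → 11 → 3 → 6 → 12 → 5 → 10 → 1 → 2 → 4 → 8 → 16 → 13
It first returns after 18 in-shuffles.

18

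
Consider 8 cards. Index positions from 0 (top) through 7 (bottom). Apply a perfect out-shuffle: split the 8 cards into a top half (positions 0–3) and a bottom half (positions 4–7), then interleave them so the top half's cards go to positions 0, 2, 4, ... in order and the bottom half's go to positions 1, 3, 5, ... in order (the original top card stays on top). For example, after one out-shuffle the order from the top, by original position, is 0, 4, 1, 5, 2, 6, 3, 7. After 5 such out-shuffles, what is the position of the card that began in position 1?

4

Track the card's position through each out-shuffle:
1 → 2 → 4 → 1 → 2 → 4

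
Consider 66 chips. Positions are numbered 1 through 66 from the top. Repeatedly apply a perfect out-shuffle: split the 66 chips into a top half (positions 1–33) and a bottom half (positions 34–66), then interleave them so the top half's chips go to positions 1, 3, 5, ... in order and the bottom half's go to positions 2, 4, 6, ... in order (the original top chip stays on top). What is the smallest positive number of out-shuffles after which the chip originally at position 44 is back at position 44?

12

Follow position 44 under repeated out-shuffles:
44 → 22 → 43 → 20 → 39 → 12 → 23 → 45 → 24 → 47 → 28 → 55 → 44
It first returns after 12 out-shuffles.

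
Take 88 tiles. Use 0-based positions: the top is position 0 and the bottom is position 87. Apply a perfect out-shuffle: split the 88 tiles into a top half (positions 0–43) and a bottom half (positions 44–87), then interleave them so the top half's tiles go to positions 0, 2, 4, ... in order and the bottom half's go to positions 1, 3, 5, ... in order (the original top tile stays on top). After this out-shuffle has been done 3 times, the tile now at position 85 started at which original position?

65

Work backwards from position 85, undoing one out-shuffle at a time:
85 ← 86 ← 43 ← 65
So the tile now at position 85 started at position 65.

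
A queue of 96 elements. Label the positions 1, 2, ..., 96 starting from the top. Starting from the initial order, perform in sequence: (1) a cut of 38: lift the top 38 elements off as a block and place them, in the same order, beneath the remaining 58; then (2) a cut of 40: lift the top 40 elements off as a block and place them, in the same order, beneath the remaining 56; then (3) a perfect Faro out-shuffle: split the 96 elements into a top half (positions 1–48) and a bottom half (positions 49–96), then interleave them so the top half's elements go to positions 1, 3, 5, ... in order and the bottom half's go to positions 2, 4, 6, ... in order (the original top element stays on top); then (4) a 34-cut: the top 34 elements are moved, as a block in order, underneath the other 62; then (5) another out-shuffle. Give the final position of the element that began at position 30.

26

Track the element from position 30 forward through each operation:
  after op 1 (cut 38): 30 → 88
  after op 2 (cut 40): 88 → 48
  after op 3 (out-shuffle): 48 → 95
  after op 4 (cut 34): 95 → 61
  after op 5 (out-shuffle): 61 → 26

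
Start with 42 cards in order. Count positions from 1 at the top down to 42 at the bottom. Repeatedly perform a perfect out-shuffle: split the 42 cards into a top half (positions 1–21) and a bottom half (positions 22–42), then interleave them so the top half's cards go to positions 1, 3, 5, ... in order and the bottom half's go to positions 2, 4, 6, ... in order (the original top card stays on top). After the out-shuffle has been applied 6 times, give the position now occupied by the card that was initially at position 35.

4

Track the card's position through each out-shuffle:
35 → 28 → 14 → 27 → 12 → 23 → 4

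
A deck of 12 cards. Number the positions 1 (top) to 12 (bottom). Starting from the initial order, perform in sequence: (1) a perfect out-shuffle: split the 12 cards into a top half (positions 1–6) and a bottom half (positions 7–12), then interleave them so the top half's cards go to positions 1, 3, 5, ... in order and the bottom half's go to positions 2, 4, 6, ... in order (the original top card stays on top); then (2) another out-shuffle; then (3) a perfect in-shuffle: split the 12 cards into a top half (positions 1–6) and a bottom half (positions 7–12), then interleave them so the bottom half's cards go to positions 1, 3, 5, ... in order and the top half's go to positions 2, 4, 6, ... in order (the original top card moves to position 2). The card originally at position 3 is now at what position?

Track the card from position 3 forward through each operation:
  after op 1 (out-shuffle): 3 → 5
  after op 2 (out-shuffle): 5 → 9
  after op 3 (in-shuffle): 9 → 5

5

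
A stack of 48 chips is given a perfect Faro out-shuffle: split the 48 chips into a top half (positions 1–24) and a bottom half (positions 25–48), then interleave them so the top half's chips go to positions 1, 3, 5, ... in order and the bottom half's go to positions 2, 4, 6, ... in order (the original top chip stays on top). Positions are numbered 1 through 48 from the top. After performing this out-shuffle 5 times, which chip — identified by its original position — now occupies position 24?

12

Work backwards from position 24, undoing one out-shuffle at a time:
24 ← 36 ← 42 ← 45 ← 23 ← 12
So the chip now at position 24 started at position 12.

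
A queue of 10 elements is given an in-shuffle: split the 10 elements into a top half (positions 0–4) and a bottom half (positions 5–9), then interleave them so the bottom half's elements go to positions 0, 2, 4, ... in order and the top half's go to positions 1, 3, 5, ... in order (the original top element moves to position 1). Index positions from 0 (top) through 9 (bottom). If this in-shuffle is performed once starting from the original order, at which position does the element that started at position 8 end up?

Track the element's position through each in-shuffle:
8 → 6

6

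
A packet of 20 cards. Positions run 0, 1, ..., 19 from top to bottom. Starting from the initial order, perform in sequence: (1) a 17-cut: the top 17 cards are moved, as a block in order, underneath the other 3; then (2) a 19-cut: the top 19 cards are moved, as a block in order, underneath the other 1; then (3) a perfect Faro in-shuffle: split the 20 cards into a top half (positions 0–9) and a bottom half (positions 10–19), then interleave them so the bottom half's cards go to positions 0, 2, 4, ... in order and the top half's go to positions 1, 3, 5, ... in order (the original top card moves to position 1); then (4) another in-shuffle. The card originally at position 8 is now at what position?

Track the card from position 8 forward through each operation:
  after op 1 (cut 17): 8 → 11
  after op 2 (cut 19): 11 → 12
  after op 3 (in-shuffle): 12 → 4
  after op 4 (in-shuffle): 4 → 9

9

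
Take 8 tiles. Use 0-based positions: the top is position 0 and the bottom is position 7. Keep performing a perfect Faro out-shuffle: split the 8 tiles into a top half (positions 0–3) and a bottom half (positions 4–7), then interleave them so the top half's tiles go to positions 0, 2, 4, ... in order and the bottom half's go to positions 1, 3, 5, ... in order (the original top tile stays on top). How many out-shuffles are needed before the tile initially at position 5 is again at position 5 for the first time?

3

Follow position 5 under repeated out-shuffles:
5 → 3 → 6 → 5
It first returns after 3 out-shuffles.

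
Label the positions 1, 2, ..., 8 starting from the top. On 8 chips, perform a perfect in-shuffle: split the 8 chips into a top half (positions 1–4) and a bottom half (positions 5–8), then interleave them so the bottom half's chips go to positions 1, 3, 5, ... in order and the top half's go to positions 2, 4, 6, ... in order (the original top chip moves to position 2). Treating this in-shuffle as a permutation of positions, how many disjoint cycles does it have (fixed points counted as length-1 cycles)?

Trace each unvisited position around until it returns:
(1 2 4 8 7 5) (3 6)
2 cycles in total.

2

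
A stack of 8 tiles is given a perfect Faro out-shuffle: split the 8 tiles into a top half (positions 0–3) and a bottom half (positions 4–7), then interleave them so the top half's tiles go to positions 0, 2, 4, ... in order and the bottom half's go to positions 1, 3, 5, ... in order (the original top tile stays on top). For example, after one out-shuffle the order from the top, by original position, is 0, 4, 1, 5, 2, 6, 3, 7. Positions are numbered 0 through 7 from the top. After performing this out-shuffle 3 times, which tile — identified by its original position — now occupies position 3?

Work backwards from position 3, undoing one out-shuffle at a time:
3 ← 5 ← 6 ← 3
So the tile now at position 3 started at position 3.

3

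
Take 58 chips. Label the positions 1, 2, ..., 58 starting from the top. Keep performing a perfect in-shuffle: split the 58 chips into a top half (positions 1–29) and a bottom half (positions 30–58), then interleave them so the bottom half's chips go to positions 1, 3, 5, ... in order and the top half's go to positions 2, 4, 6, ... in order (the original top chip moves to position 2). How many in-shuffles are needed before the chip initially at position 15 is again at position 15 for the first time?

Follow position 15 under repeated in-shuffles:
15 → 30 → 1 → 2 → 4 → 8 → 16 → 32 → ... → 15 (length 58)
It first returns after 58 in-shuffles.

58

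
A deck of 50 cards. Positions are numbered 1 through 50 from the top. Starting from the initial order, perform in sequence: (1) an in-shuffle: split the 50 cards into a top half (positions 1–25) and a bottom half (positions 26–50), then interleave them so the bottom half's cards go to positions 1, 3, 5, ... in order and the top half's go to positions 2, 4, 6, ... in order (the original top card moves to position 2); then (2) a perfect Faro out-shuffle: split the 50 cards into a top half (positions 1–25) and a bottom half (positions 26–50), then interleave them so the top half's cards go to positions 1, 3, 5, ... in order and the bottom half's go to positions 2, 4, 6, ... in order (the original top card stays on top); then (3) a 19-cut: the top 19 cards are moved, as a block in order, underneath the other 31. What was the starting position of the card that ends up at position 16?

Undo the operations in reverse order, starting from position 16:
  undo op 3 (cut 19): 16 ← 35
  undo op 2 (out-shuffle, from top half): 35 ← 18
  undo op 1 (in-shuffle, from top half): 18 ← 9
So the card at position 16 came from original position 9.

9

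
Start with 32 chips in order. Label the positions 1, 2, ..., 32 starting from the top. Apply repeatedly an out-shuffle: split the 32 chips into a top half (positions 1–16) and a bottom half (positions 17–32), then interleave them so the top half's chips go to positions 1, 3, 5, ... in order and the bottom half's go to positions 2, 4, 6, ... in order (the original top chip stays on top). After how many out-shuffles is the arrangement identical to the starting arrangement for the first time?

The out-shuffle permutes the 32 positions with cycle lengths [1, 1, 5, 5, 5, 5, 5, 5].
Every chip is home exactly when every cycle has completed a whole number of laps, i.e. after lcm(1, 5) = 5 out-shuffles.

5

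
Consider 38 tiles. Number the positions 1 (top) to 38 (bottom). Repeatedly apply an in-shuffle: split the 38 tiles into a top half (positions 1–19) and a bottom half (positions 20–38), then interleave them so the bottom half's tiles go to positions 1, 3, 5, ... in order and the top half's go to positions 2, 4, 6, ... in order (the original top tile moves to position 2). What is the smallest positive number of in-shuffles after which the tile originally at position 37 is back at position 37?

Follow position 37 under repeated in-shuffles:
37 → 35 → 31 → 23 → 7 → 14 → 28 → 17 → 34 → 29 → 19 → 38 → 37
It first returns after 12 in-shuffles.

12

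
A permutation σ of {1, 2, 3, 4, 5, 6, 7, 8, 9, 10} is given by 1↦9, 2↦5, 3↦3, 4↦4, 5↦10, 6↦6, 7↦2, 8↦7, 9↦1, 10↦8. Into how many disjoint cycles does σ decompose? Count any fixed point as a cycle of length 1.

5

Cycle decomposition: (1 9) (2 5 10 8 7) (3) (4) (6).
5 cycles.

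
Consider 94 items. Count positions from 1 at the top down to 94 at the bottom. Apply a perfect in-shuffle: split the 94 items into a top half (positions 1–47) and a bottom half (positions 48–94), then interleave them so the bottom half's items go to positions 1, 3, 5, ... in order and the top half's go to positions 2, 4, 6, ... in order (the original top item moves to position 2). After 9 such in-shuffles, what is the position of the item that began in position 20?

75

Track the item's position through each in-shuffle:
20 → 40 → 80 → 65 → 35 → 70 → 45 → 90 → 85 → 75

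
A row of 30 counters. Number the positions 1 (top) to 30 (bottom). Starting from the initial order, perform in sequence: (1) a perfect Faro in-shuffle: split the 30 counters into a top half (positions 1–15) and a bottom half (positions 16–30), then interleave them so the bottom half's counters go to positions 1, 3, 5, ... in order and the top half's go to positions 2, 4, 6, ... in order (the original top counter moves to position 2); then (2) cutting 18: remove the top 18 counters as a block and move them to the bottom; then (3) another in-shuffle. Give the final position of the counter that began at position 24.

27

Track the counter from position 24 forward through each operation:
  after op 1 (in-shuffle): 24 → 17
  after op 2 (cut 18): 17 → 29
  after op 3 (in-shuffle): 29 → 27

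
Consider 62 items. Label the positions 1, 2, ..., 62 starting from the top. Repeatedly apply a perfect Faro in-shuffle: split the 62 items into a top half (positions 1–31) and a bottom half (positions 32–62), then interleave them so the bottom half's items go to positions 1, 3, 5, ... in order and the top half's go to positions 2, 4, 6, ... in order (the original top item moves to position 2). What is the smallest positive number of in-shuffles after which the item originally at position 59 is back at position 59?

Follow position 59 under repeated in-shuffles:
59 → 55 → 47 → 31 → 62 → 61 → 59
It first returns after 6 in-shuffles.

6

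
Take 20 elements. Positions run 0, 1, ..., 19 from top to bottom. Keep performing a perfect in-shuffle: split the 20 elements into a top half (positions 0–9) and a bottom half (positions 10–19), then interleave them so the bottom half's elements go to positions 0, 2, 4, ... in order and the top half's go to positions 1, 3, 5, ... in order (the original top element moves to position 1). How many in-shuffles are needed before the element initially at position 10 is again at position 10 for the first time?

6

Follow position 10 under repeated in-shuffles:
10 → 0 → 1 → 3 → 7 → 15 → 10
It first returns after 6 in-shuffles.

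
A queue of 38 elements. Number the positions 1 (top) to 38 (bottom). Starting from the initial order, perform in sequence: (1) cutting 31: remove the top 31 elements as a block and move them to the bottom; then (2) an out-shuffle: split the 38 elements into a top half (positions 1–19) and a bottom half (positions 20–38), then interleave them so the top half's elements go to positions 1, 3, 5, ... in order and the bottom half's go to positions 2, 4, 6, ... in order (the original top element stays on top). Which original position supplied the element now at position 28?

26

Undo the operations in reverse order, starting from position 28:
  undo op 2 (out-shuffle, from bottom half): 28 ← 33
  undo op 1 (cut 31): 33 ← 26
So the element at position 28 came from original position 26.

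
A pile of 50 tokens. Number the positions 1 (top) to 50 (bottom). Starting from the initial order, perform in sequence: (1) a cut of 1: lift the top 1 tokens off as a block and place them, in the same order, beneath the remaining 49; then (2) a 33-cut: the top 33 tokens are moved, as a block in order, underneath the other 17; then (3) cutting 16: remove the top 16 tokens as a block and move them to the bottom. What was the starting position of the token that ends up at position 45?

45

Undo the operations in reverse order, starting from position 45:
  undo op 3 (cut 16): 45 ← 11
  undo op 2 (cut 33): 11 ← 44
  undo op 1 (cut 1): 44 ← 45
So the token at position 45 came from original position 45.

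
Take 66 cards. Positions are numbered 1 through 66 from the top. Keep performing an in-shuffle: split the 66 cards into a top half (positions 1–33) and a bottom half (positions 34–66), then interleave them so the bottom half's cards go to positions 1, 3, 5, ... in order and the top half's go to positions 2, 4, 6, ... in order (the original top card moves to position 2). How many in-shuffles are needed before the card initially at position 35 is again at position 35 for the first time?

Follow position 35 under repeated in-shuffles:
35 → 3 → 6 → 12 → 24 → 48 → 29 → 58 → ... → 35 (length 66)
It first returns after 66 in-shuffles.

66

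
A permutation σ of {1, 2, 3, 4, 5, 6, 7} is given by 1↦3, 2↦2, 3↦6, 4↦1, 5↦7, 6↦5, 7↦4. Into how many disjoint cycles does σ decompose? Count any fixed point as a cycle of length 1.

Cycle decomposition: (1 3 6 5 7 4) (2).
2 cycles.

2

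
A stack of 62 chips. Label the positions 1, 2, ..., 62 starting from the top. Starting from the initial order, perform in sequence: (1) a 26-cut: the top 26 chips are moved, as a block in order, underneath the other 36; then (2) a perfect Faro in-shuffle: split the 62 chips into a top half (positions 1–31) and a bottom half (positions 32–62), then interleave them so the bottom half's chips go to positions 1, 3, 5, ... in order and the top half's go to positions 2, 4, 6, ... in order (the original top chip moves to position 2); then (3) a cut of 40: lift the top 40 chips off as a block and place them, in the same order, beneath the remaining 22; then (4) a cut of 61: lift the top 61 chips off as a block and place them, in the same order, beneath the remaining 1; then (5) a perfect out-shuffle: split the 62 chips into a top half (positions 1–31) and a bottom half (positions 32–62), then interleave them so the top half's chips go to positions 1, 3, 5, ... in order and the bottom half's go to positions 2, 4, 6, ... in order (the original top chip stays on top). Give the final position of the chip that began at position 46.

Track the chip from position 46 forward through each operation:
  after op 1 (cut 26): 46 → 20
  after op 2 (in-shuffle): 20 → 40
  after op 3 (cut 40): 40 → 62
  after op 4 (cut 61): 62 → 1
  after op 5 (out-shuffle): 1 → 1

1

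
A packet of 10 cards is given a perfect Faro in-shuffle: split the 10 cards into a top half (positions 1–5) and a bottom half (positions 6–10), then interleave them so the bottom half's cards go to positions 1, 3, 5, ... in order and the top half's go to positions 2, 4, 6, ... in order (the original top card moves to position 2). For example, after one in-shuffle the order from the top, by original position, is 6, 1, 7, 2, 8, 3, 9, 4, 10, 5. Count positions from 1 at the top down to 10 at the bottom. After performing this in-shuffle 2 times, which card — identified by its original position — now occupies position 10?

Work backwards from position 10, undoing one in-shuffle at a time:
10 ← 5 ← 8
So the card now at position 10 started at position 8.

8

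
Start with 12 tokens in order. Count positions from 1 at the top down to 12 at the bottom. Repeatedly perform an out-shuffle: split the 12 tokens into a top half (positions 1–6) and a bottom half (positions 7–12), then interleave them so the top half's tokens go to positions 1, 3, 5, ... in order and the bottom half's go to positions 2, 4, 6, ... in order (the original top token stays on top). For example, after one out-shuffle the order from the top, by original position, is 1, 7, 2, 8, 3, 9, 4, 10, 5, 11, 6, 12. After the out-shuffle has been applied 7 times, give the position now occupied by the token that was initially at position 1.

1

Position 1 is a fixed point of every out-shuffle, so the token never moves.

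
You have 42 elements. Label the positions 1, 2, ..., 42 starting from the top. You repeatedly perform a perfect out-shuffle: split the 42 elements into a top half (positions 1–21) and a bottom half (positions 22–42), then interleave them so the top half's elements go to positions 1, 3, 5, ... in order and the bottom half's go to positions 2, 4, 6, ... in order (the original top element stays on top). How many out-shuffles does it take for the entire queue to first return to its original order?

The out-shuffle permutes the 42 positions with cycle lengths [1, 1, 20, 20].
Every element is home exactly when every cycle has completed a whole number of laps, i.e. after lcm(1, 20) = 20 out-shuffles.

20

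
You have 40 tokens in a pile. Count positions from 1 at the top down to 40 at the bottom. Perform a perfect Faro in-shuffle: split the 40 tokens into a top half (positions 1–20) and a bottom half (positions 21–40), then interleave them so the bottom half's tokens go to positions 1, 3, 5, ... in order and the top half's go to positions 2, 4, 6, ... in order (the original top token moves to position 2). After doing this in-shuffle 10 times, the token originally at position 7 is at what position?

Track the token's position through each in-shuffle:
7 → 14 → 28 → 15 → 30 → 19 → 38 → 35 → 29 → 17 → 34

34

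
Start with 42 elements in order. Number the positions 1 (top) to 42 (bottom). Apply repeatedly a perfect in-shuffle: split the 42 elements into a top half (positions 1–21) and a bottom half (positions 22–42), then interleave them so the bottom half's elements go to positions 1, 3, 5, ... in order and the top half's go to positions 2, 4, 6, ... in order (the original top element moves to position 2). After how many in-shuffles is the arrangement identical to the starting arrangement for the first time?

14

The in-shuffle permutes the 42 positions with cycle lengths [14, 14, 14].
Every element is home exactly when every cycle has completed a whole number of laps, i.e. after lcm(14) = 14 in-shuffles.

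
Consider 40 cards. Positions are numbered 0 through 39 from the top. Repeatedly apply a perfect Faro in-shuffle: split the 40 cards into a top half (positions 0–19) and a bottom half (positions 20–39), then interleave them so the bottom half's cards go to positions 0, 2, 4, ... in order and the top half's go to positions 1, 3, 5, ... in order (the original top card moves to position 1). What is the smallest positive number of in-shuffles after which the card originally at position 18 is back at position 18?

Follow position 18 under repeated in-shuffles:
18 → 37 → 34 → 28 → 16 → 33 → 26 → 12 → 25 → 10 → 21 → 2 → 5 → 11 → 23 → 6 → 13 → 27 → 14 → 29 → 18
It first returns after 20 in-shuffles.

20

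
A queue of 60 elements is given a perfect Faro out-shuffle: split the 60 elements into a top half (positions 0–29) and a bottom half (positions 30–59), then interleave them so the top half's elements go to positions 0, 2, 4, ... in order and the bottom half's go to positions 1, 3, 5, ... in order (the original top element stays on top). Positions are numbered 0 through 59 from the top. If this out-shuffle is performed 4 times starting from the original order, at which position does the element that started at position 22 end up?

Track the element's position through each out-shuffle:
22 → 44 → 29 → 58 → 57

57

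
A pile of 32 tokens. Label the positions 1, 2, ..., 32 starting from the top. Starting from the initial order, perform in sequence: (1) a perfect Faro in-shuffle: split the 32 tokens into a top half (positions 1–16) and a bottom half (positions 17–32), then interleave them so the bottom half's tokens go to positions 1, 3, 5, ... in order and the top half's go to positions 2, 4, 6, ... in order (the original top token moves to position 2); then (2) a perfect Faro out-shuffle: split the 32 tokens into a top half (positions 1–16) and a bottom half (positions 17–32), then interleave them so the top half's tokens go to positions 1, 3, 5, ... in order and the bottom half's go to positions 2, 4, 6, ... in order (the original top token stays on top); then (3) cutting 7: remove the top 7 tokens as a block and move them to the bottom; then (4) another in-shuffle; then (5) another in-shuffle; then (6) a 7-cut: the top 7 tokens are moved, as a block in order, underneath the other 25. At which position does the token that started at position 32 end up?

Track the token from position 32 forward through each operation:
  after op 1 (in-shuffle): 32 → 31
  after op 2 (out-shuffle): 31 → 30
  after op 3 (cut 7): 30 → 23
  after op 4 (in-shuffle): 23 → 13
  after op 5 (in-shuffle): 13 → 26
  after op 6 (cut 7): 26 → 19

19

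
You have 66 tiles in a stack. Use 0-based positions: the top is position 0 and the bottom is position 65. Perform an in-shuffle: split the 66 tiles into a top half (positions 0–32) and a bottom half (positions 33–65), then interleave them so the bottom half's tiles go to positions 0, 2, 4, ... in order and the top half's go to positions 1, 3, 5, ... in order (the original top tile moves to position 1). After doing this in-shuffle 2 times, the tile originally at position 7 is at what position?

Track the tile's position through each in-shuffle:
7 → 15 → 31

31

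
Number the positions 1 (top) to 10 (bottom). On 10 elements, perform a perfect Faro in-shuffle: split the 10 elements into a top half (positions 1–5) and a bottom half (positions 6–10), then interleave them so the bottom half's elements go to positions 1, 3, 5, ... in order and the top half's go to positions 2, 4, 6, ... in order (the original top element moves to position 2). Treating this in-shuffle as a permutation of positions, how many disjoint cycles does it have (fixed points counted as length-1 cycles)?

Trace each unvisited position around until it returns:
(1 2 4 8 5 10 9 7 3 6)
1 cycle in total.

1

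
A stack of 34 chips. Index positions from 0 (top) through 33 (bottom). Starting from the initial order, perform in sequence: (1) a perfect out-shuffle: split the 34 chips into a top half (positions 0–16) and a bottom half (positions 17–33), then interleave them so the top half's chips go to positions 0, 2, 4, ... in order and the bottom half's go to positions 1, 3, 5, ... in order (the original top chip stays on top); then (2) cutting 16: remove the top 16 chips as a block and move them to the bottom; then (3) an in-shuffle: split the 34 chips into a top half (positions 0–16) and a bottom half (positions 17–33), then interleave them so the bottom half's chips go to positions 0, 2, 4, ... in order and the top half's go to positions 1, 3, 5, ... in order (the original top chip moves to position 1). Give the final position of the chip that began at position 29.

Track the chip from position 29 forward through each operation:
  after op 1 (out-shuffle): 29 → 25
  after op 2 (cut 16): 25 → 9
  after op 3 (in-shuffle): 9 → 19

19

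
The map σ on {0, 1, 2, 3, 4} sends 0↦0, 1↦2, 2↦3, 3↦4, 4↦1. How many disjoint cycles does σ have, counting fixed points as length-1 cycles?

Cycle decomposition: (0) (1 2 3 4).
2 cycles.

2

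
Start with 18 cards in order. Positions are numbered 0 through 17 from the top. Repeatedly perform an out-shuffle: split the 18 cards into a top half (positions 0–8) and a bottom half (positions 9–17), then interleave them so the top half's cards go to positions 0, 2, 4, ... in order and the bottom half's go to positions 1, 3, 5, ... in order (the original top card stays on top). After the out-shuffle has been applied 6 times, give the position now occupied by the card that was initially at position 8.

2

Track the card's position through each out-shuffle:
8 → 16 → 15 → 13 → 9 → 1 → 2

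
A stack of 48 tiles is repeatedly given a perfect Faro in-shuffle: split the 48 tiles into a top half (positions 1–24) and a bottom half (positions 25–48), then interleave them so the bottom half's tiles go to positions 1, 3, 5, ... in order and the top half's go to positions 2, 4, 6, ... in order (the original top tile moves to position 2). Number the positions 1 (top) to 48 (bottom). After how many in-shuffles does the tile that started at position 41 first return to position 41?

21

Follow position 41 under repeated in-shuffles:
41 → 33 → 17 → 34 → 19 → 38 → 27 → 5 → ... → 41 (length 21)
It first returns after 21 in-shuffles.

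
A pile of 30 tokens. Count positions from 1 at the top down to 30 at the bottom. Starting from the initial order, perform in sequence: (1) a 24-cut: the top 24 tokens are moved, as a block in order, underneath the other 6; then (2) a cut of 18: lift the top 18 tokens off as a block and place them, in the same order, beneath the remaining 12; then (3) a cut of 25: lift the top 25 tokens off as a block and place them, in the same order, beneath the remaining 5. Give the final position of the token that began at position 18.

Track the token from position 18 forward through each operation:
  after op 1 (cut 24): 18 → 24
  after op 2 (cut 18): 24 → 6
  after op 3 (cut 25): 6 → 11

11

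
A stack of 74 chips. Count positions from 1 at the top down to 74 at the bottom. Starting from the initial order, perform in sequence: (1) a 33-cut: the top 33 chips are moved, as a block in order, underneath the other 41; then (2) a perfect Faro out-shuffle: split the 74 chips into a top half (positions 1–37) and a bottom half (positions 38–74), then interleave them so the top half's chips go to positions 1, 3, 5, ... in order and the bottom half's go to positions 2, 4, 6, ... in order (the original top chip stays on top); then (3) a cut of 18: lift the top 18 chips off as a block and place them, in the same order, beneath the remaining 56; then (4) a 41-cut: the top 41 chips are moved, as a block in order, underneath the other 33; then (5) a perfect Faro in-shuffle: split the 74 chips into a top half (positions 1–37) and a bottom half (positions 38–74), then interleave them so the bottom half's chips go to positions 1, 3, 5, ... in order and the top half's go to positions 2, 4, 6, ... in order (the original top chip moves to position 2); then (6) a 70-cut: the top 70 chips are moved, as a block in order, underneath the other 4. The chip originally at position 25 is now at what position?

Track the chip from position 25 forward through each operation:
  after op 1 (cut 33): 25 → 66
  after op 2 (out-shuffle): 66 → 58
  after op 3 (cut 18): 58 → 40
  after op 4 (cut 41): 40 → 73
  after op 5 (in-shuffle): 73 → 71
  after op 6 (cut 70): 71 → 1

1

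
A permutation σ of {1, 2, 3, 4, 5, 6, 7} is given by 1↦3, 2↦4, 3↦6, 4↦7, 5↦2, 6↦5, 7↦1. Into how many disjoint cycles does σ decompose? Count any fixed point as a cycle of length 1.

Cycle decomposition: (1 3 6 5 2 4 7).
1 cycle.

1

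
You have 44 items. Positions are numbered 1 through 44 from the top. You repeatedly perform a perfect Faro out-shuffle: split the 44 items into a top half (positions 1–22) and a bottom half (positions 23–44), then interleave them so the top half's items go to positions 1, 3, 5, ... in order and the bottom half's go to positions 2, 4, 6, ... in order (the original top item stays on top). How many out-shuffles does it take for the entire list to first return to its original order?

14

The out-shuffle permutes the 44 positions with cycle lengths [1, 1, 14, 14, 14].
Every item is home exactly when every cycle has completed a whole number of laps, i.e. after lcm(1, 14) = 14 out-shuffles.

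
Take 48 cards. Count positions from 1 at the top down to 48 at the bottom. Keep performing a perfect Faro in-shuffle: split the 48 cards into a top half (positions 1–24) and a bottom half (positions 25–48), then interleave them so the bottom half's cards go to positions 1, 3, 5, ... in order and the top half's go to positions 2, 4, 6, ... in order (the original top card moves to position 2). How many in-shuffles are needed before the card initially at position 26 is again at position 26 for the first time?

21

Follow position 26 under repeated in-shuffles:
26 → 3 → 6 → 12 → 24 → 48 → 47 → 45 → ... → 26 (length 21)
It first returns after 21 in-shuffles.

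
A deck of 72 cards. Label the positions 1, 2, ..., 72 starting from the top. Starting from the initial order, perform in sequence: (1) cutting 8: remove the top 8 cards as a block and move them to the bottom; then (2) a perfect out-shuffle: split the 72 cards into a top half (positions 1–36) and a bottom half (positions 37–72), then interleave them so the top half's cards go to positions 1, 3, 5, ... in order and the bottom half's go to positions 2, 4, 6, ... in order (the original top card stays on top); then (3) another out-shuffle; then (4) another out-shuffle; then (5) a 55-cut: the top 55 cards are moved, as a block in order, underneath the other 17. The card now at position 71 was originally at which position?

Undo the operations in reverse order, starting from position 71:
  undo op 5 (cut 55): 71 ← 54
  undo op 4 (out-shuffle, from bottom half): 54 ← 63
  undo op 3 (out-shuffle, from top half): 63 ← 32
  undo op 2 (out-shuffle, from bottom half): 32 ← 52
  undo op 1 (cut 8): 52 ← 60
So the card at position 71 came from original position 60.

60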